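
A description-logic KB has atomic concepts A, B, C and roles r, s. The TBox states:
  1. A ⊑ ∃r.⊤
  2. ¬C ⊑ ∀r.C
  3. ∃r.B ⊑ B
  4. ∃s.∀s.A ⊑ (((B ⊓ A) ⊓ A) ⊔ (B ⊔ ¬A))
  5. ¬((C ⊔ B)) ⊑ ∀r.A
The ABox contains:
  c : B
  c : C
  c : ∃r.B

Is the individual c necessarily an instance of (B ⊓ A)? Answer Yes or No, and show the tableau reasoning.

No

1. c : (B ⊓ A)?  L(c) = {B, C, ∃r.B} ∪ {(¬B ⊔ ¬A)}
   open: L(c) ⊇ {B, C, ¬A, ∀s.∃s.¬A, ∃r.B} (+ ∃-successors) — c ∉ (B ⊓ A) possible
2. Hence c : (B ⊓ A): not entailed.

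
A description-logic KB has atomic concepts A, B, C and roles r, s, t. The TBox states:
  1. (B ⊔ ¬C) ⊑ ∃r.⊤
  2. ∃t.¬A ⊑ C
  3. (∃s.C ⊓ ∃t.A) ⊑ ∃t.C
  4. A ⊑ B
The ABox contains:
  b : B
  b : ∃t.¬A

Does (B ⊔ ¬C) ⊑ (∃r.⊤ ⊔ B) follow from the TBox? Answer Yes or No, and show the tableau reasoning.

Yes

1. (B ⊔ ¬C) ⊑ (∃r.⊤ ⊔ B)  ⇔  ((B ⊔ ¬C) ⊓ (∀r.⊥ ⊓ ¬B)) unsat w.r.t. T
   all branches close; clash {B, ¬B} at x₀
2. Hence (B ⊔ ¬C) ⊑ (∃r.⊤ ⊔ B): entailed.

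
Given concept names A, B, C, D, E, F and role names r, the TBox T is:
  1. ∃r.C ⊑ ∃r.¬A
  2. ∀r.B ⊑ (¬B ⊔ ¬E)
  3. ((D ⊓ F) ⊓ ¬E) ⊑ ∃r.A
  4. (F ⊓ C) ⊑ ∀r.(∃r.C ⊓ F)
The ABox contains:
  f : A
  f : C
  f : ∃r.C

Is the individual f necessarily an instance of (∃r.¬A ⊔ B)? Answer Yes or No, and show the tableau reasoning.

1. f : (∃r.¬A ⊔ B)?  L(f) = {A, C, ∃r.C} ∪ {(∀r.A ⊓ ¬B)}
   clash {A, ¬A} at an ∃-successor — f ∈ (∃r.¬A ⊔ B)
2. Hence f : (∃r.¬A ⊔ B): entailed.

Yes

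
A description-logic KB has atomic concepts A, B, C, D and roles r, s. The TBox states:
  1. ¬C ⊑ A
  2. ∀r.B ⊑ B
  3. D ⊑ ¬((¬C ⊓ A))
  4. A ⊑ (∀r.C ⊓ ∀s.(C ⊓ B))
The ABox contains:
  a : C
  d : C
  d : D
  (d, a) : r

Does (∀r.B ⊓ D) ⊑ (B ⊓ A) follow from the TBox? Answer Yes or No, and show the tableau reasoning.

1. (∀r.B ⊓ D) ⊑ (B ⊓ A)  ⇔  ((∀r.B ⊓ D) ⊓ (¬B ⊔ ¬A)) unsat w.r.t. T
   apply at x₀: ∀r.B⊑B; D⊑¬((¬C ⊓ A))
   open: L(x₀) ⊇ {B, C, D, ¬A, ∀r.B}
2. Hence (∀r.B ⊓ D) ⊑ (B ⊓ A): not entailed.

No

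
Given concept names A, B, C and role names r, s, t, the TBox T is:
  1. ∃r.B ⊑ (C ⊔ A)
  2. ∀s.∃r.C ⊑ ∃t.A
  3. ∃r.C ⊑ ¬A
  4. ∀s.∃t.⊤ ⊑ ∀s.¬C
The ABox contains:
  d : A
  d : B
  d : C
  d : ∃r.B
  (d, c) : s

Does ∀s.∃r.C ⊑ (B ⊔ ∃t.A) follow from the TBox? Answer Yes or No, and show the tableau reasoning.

1. ∀s.∃r.C ⊑ (B ⊔ ∃t.A)  ⇔  (∀s.∃r.C ⊓ (¬B ⊓ ∀t.¬A)) unsat w.r.t. T
   all branches close; clash {A, ¬A} at x₀
2. Hence ∀s.∃r.C ⊑ (B ⊔ ∃t.A): entailed.

Yes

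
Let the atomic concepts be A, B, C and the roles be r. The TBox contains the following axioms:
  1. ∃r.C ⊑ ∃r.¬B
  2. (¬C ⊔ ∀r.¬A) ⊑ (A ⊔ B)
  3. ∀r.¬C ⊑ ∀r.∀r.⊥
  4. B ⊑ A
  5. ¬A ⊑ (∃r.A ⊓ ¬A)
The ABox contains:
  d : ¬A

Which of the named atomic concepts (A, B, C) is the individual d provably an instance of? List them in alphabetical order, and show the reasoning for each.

{C}

1. d : A?  L(d) = {¬A} ∪ {¬A}
   apply at d: ¬A⊑(∃r.A ⊓ ¬A)
   open: L(d) ⊇ {C, ¬A, ¬B, ∀r.¬C, ∀r.∀r.⊥, …} (+ ∃-successors) — d ∉ A possible
2. d : B?  L(d) = {¬A} ∪ {¬B}
   apply at d: ¬A⊑(∃r.A ⊓ ¬A)
   open: L(d) ⊇ {C, ¬A, ¬B, ∀r.¬C, ∀r.∀r.⊥, …} (+ ∃-successors) — d ∉ B possible
3. d : C?  L(d) = {¬A} ∪ {¬C}
   clash {A, ¬A} at d — d ∈ C
4. Entailed for d: {C}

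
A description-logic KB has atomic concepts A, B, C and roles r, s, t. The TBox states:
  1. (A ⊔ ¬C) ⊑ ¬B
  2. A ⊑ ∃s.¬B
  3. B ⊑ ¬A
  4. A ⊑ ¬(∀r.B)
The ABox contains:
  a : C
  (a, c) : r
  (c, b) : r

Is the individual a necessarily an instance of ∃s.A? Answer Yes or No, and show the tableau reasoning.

1. a : ∃s.A?  L(a) = {C} ∪ {∀s.¬A}
   open: L(a) ⊇ {C, ¬A, ¬B, ∀s.¬A} — a ∉ ∃s.A possible
2. Hence a : ∃s.A: not entailed.

No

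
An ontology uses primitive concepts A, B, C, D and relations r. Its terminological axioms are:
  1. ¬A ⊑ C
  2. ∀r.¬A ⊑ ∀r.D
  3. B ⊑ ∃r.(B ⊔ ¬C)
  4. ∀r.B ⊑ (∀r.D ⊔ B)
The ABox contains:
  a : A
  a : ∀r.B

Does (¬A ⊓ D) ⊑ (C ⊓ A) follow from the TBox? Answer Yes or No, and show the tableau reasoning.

1. (¬A ⊓ D) ⊑ (C ⊓ A)  ⇔  ((¬A ⊓ D) ⊓ (¬C ⊔ ¬A)) unsat w.r.t. T
   apply at x₀: ¬A⊑C
   open: L(x₀) ⊇ {C, D, ¬A, ¬B, ∃r.A, …} (+ ∃-successors)
2. Hence (¬A ⊓ D) ⊑ (C ⊓ A): not entailed.

No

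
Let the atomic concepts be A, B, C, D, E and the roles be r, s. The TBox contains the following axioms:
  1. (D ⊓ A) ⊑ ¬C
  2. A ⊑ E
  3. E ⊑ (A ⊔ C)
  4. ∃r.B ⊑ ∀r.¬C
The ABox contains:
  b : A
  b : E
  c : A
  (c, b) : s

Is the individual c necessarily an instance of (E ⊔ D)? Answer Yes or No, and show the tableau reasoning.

Yes

1. c : (E ⊔ D)?  L(c) = {A} ∪ {(¬E ⊓ ¬D)}
   clash {E, ¬E} at c — c ∈ (E ⊔ D)
2. Hence c : (E ⊔ D): entailed.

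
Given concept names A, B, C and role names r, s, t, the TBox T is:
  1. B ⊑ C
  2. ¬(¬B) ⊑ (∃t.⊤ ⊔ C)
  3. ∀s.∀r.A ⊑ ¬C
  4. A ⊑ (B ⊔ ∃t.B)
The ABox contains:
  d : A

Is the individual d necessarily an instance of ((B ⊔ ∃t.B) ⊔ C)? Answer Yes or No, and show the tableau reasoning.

Yes

1. d : ((B ⊔ ∃t.B) ⊔ C)?  L(d) = {A} ∪ {((¬B ⊓ ∀t.¬B) ⊓ ¬C)}
   clash {B, ¬B} at an ∃-successor — d ∈ ((B ⊔ ∃t.B) ⊔ C)
2. Hence d : ((B ⊔ ∃t.B) ⊔ C): entailed.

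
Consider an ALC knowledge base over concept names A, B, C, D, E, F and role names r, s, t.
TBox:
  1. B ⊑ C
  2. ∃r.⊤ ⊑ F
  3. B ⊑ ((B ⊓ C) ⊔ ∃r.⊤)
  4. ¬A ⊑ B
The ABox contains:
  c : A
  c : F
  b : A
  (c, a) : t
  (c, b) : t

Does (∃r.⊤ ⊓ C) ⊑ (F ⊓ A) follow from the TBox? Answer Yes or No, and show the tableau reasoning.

1. (∃r.⊤ ⊓ C) ⊑ (F ⊓ A)  ⇔  ((∃r.⊤ ⊓ C) ⊓ (¬F ⊔ ¬A)) unsat w.r.t. T
   apply at x₀: ∃r.⊤⊑F
   open: L(x₀) ⊇ {B, C, F, ¬A, ∃r.⊤} (+ ∃-successors)
2. Hence (∃r.⊤ ⊓ C) ⊑ (F ⊓ A): not entailed.

No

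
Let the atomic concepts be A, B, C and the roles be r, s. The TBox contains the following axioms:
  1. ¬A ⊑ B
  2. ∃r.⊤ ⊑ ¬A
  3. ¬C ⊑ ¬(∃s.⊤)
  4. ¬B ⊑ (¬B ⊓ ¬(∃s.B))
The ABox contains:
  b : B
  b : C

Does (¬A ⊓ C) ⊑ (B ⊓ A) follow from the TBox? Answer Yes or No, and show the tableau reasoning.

1. (¬A ⊓ C) ⊑ (B ⊓ A)  ⇔  ((¬A ⊓ C) ⊓ (¬B ⊔ ¬A)) unsat w.r.t. T
   apply at x₀: ¬A⊑B
   open: L(x₀) ⊇ {B, C, ¬A}
2. Hence (¬A ⊓ C) ⊑ (B ⊓ A): not entailed.

No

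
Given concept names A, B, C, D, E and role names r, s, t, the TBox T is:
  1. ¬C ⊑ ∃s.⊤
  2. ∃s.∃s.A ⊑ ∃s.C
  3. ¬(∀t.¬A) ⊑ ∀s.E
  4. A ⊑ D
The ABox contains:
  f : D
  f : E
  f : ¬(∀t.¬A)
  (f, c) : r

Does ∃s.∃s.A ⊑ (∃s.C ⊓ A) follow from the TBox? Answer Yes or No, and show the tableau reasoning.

1. ∃s.∃s.A ⊑ (∃s.C ⊓ A)  ⇔  (∃s.∃s.A ⊓ (∀s.¬C ⊔ ¬A)) unsat w.r.t. T
   apply at x₀: ∃s.∃s.A⊑∃s.C
   open: L(x₀) ⊇ {C, ¬A, ∀t.¬A, ∃s.C, ∃s.∃s.A} (+ ∃-successors)
2. Hence ∃s.∃s.A ⊑ (∃s.C ⊓ A): not entailed.

No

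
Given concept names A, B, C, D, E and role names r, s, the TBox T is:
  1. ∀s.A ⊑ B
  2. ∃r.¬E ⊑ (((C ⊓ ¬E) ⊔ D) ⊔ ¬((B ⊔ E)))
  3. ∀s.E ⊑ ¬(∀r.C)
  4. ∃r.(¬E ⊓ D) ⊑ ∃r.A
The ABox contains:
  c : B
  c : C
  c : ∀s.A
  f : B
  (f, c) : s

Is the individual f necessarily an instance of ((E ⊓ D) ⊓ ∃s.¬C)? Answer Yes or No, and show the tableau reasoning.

No

1. f : ((E ⊓ D) ⊓ ∃s.¬C)?  L(f) = {B} ∪ {((¬E ⊔ ¬D) ⊔ ∀s.C)}
   open: L(f) ⊇ {B, ¬E, ∀r.(E ⊔ ¬D), ∀r.E, ∃s.¬E} (+ ∃-successors) — f ∉ ((E ⊓ D) ⊓ ∃s.¬C) possible
2. Hence f : ((E ⊓ D) ⊓ ∃s.¬C): not entailed.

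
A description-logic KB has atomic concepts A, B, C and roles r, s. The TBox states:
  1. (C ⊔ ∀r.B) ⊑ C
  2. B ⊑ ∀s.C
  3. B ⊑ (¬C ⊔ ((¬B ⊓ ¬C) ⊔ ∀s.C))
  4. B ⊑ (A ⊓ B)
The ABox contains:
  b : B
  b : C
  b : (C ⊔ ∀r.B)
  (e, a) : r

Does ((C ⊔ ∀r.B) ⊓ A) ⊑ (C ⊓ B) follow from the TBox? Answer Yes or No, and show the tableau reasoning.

No

1. ((C ⊔ ∀r.B) ⊓ A) ⊑ (C ⊓ B)  ⇔  (((C ⊔ ∀r.B) ⊓ A) ⊓ (¬C ⊔ ¬B)) unsat w.r.t. T
   apply at x₀: (C ⊔ ∀r.B)⊑C
   open: L(x₀) ⊇ {A, C, ¬B}
2. Hence ((C ⊔ ∀r.B) ⊓ A) ⊑ (C ⊓ B): not entailed.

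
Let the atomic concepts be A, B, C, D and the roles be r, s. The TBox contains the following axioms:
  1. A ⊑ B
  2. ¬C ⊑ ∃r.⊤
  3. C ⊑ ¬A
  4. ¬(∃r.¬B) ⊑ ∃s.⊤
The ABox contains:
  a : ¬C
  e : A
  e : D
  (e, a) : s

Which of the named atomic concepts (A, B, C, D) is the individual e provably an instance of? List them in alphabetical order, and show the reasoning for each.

{A, B, D}

1. e : A?  L(e) = {A, D} ∪ {¬A}
   clash {A, ¬A} at e — e ∈ A
2. e : B?  L(e) = {A, D} ∪ {¬B}
   clash {B, ¬B} at e — e ∈ B
3. e : C?  L(e) = {A, D} ∪ {¬C}
   apply at e: A⊑B; ¬C⊑∃r.⊤
   open: L(e) ⊇ {A, B, D, ¬C, ∃r.¬B, …} (+ ∃-successors) — e ∉ C possible
4. e : D?  L(e) = {A, D} ∪ {¬D}
   clash {D, ¬D} at e — e ∈ D
5. Entailed for e: {A, B, D}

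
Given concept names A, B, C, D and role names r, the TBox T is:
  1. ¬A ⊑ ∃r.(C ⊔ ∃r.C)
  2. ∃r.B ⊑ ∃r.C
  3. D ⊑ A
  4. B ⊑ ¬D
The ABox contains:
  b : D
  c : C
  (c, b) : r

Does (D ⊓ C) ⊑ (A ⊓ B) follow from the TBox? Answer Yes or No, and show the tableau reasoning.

No

1. (D ⊓ C) ⊑ (A ⊓ B)  ⇔  ((D ⊓ C) ⊓ (¬A ⊔ ¬B)) unsat w.r.t. T
   apply at x₀: D⊑A
   open: L(x₀) ⊇ {A, C, D, ¬B, ∀r.¬B}
2. Hence (D ⊓ C) ⊑ (A ⊓ B): not entailed.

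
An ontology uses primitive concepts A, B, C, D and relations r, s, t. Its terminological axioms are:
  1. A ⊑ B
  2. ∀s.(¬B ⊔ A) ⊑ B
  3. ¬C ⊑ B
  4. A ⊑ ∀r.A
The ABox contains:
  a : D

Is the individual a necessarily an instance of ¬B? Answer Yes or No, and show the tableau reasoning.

1. a : ¬B?  L(a) = {D} ∪ {B}
   open: L(a) ⊇ {B, D, ¬A} — a ∉ ¬B possible
2. Hence a : ¬B: not entailed.

No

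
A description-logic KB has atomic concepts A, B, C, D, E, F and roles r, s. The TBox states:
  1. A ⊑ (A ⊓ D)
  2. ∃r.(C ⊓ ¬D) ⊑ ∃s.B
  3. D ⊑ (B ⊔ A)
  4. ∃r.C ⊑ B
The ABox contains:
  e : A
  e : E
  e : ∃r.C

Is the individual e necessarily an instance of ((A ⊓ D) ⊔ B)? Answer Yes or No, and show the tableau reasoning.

1. e : ((A ⊓ D) ⊔ B)?  L(e) = {A, E, ∃r.C} ∪ {((¬A ⊔ ¬D) ⊓ ¬B)}
   clash {D, ¬D} at e — e ∈ ((A ⊓ D) ⊔ B)
2. Hence e : ((A ⊓ D) ⊔ B): entailed.

Yes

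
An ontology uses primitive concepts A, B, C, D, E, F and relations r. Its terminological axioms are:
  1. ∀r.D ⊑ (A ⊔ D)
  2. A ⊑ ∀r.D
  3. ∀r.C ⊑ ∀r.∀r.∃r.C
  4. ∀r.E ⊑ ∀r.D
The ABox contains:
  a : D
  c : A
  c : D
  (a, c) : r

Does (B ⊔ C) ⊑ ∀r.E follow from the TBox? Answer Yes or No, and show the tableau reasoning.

No

1. (B ⊔ C) ⊑ ∀r.E  ⇔  ((B ⊔ C) ⊓ ∃r.¬E) unsat w.r.t. T
   open: L(x₀) ⊇ {B, ¬A, ∃r.¬C, ∃r.¬D, ∃r.¬E} (+ ∃-successors)
2. Hence (B ⊔ C) ⊑ ∀r.E: not entailed.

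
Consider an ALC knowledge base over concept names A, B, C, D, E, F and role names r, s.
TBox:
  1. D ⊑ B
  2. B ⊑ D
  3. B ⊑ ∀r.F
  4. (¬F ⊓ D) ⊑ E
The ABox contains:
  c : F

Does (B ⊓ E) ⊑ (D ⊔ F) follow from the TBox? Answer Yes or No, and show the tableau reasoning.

1. (B ⊓ E) ⊑ (D ⊔ F)  ⇔  ((B ⊓ E) ⊓ (¬D ⊓ ¬F)) unsat w.r.t. T
   all branches close; clash {D, ¬D} at x₀
2. Hence (B ⊓ E) ⊑ (D ⊔ F): entailed.

Yes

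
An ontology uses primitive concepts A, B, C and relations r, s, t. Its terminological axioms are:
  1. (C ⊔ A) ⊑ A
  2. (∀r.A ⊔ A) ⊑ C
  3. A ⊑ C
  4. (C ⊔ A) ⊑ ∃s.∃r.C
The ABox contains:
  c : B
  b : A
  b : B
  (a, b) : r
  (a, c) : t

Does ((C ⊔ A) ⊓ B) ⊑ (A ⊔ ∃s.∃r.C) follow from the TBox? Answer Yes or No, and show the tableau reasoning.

Yes

1. ((C ⊔ A) ⊓ B) ⊑ (A ⊔ ∃s.∃r.C)  ⇔  (((C ⊔ A) ⊓ B) ⊓ (¬A ⊓ ∀s.∀r.¬C)) unsat w.r.t. T
   all branches close; clash {A, ¬A} at x₀
2. Hence ((C ⊔ A) ⊓ B) ⊑ (A ⊔ ∃s.∃r.C): entailed.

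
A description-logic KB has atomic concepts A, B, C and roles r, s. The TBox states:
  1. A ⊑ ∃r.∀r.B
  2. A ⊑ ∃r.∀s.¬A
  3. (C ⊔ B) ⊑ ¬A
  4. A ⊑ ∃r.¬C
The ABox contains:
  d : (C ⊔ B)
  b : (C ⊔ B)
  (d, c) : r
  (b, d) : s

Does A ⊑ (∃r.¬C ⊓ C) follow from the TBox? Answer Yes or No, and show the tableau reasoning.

1. A ⊑ (∃r.¬C ⊓ C)  ⇔  (A ⊓ (∀r.C ⊔ ¬C)) unsat w.r.t. T
   apply at x₀: A⊑∃r.∀r.B; A⊑∃r.∀s.¬A; A⊑∃r.¬C
   open: L(x₀) ⊇ {A, ¬B, ¬C, ∃r.¬C, ∃r.∀r.B, …} (+ ∃-successors)
2. Hence A ⊑ (∃r.¬C ⊓ C): not entailed.

No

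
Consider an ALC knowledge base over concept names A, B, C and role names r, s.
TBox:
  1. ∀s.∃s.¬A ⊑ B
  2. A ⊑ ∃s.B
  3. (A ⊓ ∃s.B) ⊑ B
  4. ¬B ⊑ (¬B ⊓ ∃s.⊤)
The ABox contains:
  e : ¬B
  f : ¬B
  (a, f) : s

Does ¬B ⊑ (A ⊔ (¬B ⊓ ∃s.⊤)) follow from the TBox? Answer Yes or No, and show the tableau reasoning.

Yes

1. ¬B ⊑ (A ⊔ (¬B ⊓ ∃s.⊤))  ⇔  (¬B ⊓ (¬A ⊓ (B ⊔ ∀s.⊥))) unsat w.r.t. T
   all branches close; clash {B, ¬B} at x₀
2. Hence ¬B ⊑ (A ⊔ (¬B ⊓ ∃s.⊤)): entailed.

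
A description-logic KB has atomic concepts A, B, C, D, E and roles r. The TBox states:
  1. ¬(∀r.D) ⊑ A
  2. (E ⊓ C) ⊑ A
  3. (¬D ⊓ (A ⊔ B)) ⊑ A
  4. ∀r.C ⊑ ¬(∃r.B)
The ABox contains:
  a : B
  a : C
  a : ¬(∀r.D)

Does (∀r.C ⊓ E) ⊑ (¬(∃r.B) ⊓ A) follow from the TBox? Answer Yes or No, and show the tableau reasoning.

No

1. (∀r.C ⊓ E) ⊑ (¬(∃r.B) ⊓ A)  ⇔  ((∀r.C ⊓ E) ⊓ (∃r.B ⊔ ¬A)) unsat w.r.t. T
   apply at x₀: ∀r.C⊑¬(∃r.B)
   open: L(x₀) ⊇ {D, E, ¬A, ¬C, ∀r.C, …}
2. Hence (∀r.C ⊓ E) ⊑ (¬(∃r.B) ⊓ A): not entailed.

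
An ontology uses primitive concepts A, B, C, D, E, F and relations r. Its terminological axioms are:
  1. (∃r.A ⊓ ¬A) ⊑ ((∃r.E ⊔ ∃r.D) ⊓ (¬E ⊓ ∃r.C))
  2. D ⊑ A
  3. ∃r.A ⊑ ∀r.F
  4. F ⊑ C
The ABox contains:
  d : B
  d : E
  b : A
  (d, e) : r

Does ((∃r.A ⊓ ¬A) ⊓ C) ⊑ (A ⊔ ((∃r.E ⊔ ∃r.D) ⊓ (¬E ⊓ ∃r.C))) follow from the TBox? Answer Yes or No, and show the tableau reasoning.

1. ((∃r.A ⊓ ¬A) ⊓ C) ⊑ (A ⊔ ((∃r.E ⊔ ∃r.D) ⊓ (¬E ⊓ ∃r.C)))  ⇔  (((∃r.A ⊓ ¬A) ⊓ C) ⊓ (¬A ⊓ ((∀r.¬E ⊓ ∀r.¬D) ⊔ (E ⊔ ∀r.¬C)))) unsat w.r.t. T
   all branches close; clash {A, ¬A} at x₀
2. Hence ((∃r.A ⊓ ¬A) ⊓ C) ⊑ (A ⊔ ((∃r.E ⊔ ∃r.D) ⊓ (¬E ⊓ ∃r.C))): entailed.

Yes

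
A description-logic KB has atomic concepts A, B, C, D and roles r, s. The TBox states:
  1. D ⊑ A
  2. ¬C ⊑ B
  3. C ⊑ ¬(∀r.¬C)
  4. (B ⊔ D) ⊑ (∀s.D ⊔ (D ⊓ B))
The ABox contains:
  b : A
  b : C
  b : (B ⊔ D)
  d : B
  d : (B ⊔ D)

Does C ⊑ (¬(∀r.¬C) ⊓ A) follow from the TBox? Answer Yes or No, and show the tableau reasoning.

1. C ⊑ (¬(∀r.¬C) ⊓ A)  ⇔  (C ⊓ (∀r.¬C ⊔ ¬A)) unsat w.r.t. T
   apply at x₀: C⊑¬(∀r.¬C)
   open: L(x₀) ⊇ {C, ¬A, ¬B, ¬D, ∃r.C} (+ ∃-successors)
2. Hence C ⊑ (¬(∀r.¬C) ⊓ A): not entailed.

No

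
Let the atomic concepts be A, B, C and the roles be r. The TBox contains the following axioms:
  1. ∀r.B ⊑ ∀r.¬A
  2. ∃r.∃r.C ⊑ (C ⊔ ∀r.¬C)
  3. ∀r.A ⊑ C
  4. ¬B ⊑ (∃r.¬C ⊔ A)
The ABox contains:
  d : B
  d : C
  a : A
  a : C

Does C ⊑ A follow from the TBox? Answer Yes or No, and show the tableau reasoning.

No

1. C ⊑ A  ⇔  (C ⊓ ¬A) unsat w.r.t. T
   open: L(x₀) ⊇ {B, C, ¬A, ∀r.∀r.¬C, ∃r.¬B} (+ ∃-successors)
2. Hence C ⊑ A: not entailed.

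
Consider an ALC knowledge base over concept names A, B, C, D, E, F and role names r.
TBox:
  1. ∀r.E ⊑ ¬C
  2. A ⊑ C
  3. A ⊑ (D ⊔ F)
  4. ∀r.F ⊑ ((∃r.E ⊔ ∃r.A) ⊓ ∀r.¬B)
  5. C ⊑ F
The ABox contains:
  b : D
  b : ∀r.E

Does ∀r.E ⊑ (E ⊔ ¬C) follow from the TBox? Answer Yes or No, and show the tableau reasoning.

1. ∀r.E ⊑ (E ⊔ ¬C)  ⇔  (∀r.E ⊓ (¬E ⊓ C)) unsat w.r.t. T
   all branches close; clash {C, ¬C} at x₀
2. Hence ∀r.E ⊑ (E ⊔ ¬C): entailed.

Yes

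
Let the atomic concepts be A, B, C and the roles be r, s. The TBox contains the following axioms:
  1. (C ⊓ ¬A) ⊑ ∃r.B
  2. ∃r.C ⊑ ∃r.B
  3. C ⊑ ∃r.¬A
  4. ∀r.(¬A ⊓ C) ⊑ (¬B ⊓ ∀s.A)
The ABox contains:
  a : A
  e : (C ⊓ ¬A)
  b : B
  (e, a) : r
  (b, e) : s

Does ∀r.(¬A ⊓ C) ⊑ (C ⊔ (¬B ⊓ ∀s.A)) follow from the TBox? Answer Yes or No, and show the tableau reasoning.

Yes

1. ∀r.(¬A ⊓ C) ⊑ (C ⊔ (¬B ⊓ ∀s.A))  ⇔  (∀r.(¬A ⊓ C) ⊓ (¬C ⊓ (B ⊔ ∃s.¬A))) unsat w.r.t. T
   all branches close; clash {A, ¬A} at an ∃-successor
2. Hence ∀r.(¬A ⊓ C) ⊑ (C ⊔ (¬B ⊓ ∀s.A)): entailed.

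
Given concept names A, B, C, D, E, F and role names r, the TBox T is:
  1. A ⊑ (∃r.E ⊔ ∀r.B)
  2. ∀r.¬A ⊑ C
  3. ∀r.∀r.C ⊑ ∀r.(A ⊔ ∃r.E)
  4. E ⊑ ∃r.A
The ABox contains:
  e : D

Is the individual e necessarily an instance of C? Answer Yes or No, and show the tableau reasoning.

1. e : C?  L(e) = {D} ∪ {¬C}
   open: L(e) ⊇ {D, ¬A, ¬C, ¬E, ∃r.A, …} (+ ∃-successors) — e ∉ C possible
2. Hence e : C: not entailed.

No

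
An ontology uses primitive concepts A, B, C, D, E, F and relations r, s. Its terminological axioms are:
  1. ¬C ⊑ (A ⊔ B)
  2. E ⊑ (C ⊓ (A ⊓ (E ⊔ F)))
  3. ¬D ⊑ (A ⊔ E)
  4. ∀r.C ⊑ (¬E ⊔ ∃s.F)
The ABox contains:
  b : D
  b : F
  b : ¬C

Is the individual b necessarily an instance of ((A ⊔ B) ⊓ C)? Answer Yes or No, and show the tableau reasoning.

No

1. b : ((A ⊔ B) ⊓ C)?  L(b) = {D, F, ¬C} ∪ {((¬A ⊓ ¬B) ⊔ ¬C)}
   apply at b: ¬C⊑(A ⊔ B)
   open: L(b) ⊇ {A, D, F, ¬C, ¬E, …} (+ ∃-successors) — b ∉ ((A ⊔ B) ⊓ C) possible
2. Hence b : ((A ⊔ B) ⊓ C): not entailed.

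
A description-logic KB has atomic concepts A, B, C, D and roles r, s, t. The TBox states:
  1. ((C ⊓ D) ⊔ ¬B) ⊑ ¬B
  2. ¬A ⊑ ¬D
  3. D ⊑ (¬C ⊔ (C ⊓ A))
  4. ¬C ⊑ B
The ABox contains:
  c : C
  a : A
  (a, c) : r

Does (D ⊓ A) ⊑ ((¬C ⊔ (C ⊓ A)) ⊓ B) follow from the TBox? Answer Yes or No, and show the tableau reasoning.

No

1. (D ⊓ A) ⊑ ((¬C ⊔ (C ⊓ A)) ⊓ B)  ⇔  ((D ⊓ A) ⊓ ((C ⊓ (¬C ⊔ ¬A)) ⊔ ¬B)) unsat w.r.t. T
   apply at x₀: D⊑(¬C ⊔ (C ⊓ A))
   open: L(x₀) ⊇ {A, C, D, ¬B}
2. Hence (D ⊓ A) ⊑ ((¬C ⊔ (C ⊓ A)) ⊓ B): not entailed.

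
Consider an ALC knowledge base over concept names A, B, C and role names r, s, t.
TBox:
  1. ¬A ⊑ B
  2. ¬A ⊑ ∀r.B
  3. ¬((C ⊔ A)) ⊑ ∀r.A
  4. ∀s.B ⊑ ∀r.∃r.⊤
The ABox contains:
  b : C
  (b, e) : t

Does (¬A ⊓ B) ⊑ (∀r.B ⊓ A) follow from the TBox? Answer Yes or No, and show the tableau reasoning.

1. (¬A ⊓ B) ⊑ (∀r.B ⊓ A)  ⇔  ((¬A ⊓ B) ⊓ (∃r.¬B ⊔ ¬A)) unsat w.r.t. T
   apply at x₀: ¬A⊑∀r.B
   open: L(x₀) ⊇ {B, C, ¬A, ∀r.B, ∃s.¬B} (+ ∃-successors)
2. Hence (¬A ⊓ B) ⊑ (∀r.B ⊓ A): not entailed.

No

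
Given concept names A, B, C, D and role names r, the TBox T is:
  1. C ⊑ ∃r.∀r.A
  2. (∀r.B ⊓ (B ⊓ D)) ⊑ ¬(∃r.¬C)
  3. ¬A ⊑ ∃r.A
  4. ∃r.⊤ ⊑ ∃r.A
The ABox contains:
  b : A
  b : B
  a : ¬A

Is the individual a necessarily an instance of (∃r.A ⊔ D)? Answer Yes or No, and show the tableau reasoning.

Yes

1. a : (∃r.A ⊔ D)?  L(a) = {¬A} ∪ {(∀r.¬A ⊓ ¬D)}
   clash {A, ¬A} at an ∃-successor — a ∈ (∃r.A ⊔ D)
2. Hence a : (∃r.A ⊔ D): entailed.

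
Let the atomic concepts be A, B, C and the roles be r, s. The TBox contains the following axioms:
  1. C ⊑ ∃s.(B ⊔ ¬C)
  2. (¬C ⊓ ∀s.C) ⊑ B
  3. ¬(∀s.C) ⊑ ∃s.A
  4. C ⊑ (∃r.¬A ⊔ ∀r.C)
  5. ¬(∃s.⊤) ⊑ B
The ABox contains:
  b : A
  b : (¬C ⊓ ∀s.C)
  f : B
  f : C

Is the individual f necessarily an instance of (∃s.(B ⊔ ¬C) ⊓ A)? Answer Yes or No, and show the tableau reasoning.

1. f : (∃s.(B ⊔ ¬C) ⊓ A)?  L(f) = {B, C} ∪ {(∀s.(¬B ⊓ C) ⊔ ¬A)}
   apply at f: C⊑∃s.(B ⊔ ¬C); C⊑(∃r.¬A ⊔ ∀r.C)
   open: L(f) ⊇ {B, C, ¬A, ∀s.C, ∃r.¬A, …} (+ ∃-successors) — f ∉ (∃s.(B ⊔ ¬C) ⊓ A) possible
2. Hence f : (∃s.(B ⊔ ¬C) ⊓ A): not entailed.

No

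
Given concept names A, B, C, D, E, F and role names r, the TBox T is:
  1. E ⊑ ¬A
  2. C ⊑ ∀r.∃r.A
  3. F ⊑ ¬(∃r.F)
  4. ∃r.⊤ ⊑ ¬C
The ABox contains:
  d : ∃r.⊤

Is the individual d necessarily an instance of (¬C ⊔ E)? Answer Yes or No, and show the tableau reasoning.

1. d : (¬C ⊔ E)?  L(d) = {∃r.⊤} ∪ {(C ⊓ ¬E)}
   clash {C, ¬C} at d — d ∈ (¬C ⊔ E)
2. Hence d : (¬C ⊔ E): entailed.

Yes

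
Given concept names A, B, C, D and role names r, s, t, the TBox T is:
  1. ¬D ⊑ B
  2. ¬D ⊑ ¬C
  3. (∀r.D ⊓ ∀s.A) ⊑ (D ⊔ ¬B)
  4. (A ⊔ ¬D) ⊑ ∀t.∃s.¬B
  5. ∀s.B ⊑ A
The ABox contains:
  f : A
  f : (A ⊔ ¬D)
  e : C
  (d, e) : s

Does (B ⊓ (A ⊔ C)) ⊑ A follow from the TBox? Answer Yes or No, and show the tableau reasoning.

1. (B ⊓ (A ⊔ C)) ⊑ A  ⇔  ((B ⊓ (A ⊔ C)) ⊓ ¬A) unsat w.r.t. T
   open: L(x₀) ⊇ {B, C, D, ¬A, ∃r.¬D, …} (+ ∃-successors)
2. Hence (B ⊓ (A ⊔ C)) ⊑ A: not entailed.

No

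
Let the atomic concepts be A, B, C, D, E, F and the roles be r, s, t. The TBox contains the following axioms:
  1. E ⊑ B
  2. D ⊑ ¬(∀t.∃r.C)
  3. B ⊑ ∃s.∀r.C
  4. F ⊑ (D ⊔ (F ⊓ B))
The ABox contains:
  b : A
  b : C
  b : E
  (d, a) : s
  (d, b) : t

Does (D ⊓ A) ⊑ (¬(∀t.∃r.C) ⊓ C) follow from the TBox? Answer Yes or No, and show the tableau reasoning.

No

1. (D ⊓ A) ⊑ (¬(∀t.∃r.C) ⊓ C)  ⇔  ((D ⊓ A) ⊓ (∀t.∃r.C ⊔ ¬C)) unsat w.r.t. T
   apply at x₀: D⊑¬(∀t.∃r.C)
   open: L(x₀) ⊇ {A, D, ¬B, ¬C, ¬E, …} (+ ∃-successors)
2. Hence (D ⊓ A) ⊑ (¬(∀t.∃r.C) ⊓ C): not entailed.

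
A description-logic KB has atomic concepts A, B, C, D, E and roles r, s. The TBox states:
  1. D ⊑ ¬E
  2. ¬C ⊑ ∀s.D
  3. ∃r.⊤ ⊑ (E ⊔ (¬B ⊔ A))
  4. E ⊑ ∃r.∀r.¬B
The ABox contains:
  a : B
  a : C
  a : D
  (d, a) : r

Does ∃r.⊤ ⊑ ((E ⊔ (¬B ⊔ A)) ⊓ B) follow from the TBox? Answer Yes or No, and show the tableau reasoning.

No

1. ∃r.⊤ ⊑ ((E ⊔ (¬B ⊔ A)) ⊓ B)  ⇔  (∃r.⊤ ⊓ ((¬E ⊓ (B ⊓ ¬A)) ⊔ ¬B)) unsat w.r.t. T
   apply at x₀: ∃r.⊤⊑(E ⊔ (¬B ⊔ A))
   open: L(x₀) ⊇ {C, ¬B, ¬D, ¬E, ∃r.⊤} (+ ∃-successors)
2. Hence ∃r.⊤ ⊑ ((E ⊔ (¬B ⊔ A)) ⊓ B): not entailed.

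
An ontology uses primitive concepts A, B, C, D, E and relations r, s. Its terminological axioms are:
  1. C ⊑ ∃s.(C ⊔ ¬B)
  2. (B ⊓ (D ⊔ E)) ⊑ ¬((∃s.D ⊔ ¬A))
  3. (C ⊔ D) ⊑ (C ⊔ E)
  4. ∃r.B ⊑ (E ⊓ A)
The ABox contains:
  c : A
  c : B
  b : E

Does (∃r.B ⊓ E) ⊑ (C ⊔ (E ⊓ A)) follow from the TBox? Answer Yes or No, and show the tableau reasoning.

1. (∃r.B ⊓ E) ⊑ (C ⊔ (E ⊓ A))  ⇔  ((∃r.B ⊓ E) ⊓ (¬C ⊓ (¬E ⊔ ¬A))) unsat w.r.t. T
   all branches close; clash {A, ¬A} at x₀
2. Hence (∃r.B ⊓ E) ⊑ (C ⊔ (E ⊓ A)): entailed.

Yes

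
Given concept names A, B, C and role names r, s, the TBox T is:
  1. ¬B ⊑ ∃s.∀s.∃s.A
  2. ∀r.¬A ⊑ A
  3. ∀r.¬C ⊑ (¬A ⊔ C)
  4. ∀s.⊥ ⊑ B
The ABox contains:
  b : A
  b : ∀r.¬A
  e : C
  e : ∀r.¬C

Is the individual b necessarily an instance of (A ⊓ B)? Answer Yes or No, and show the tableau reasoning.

No

1. b : (A ⊓ B)?  L(b) = {A, ∀r.¬A} ∪ {(¬A ⊔ ¬B)}
   open: L(b) ⊇ {A, ¬B, ∀r.¬A, ∃r.C, ∃s.∀s.∃s.A, …} (+ ∃-successors) — b ∉ (A ⊓ B) possible
2. Hence b : (A ⊓ B): not entailed.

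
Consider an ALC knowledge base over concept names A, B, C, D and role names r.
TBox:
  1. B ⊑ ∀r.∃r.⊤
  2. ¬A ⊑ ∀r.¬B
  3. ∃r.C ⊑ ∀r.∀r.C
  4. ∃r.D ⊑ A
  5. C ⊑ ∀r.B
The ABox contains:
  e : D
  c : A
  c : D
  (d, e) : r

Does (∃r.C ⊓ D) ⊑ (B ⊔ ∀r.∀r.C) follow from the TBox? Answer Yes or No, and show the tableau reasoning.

1. (∃r.C ⊓ D) ⊑ (B ⊔ ∀r.∀r.C)  ⇔  ((∃r.C ⊓ D) ⊓ (¬B ⊓ ∃r.∃r.¬C)) unsat w.r.t. T
   all branches close; clash {B, ¬B} at an ∃-successor
2. Hence (∃r.C ⊓ D) ⊑ (B ⊔ ∀r.∀r.C): entailed.

Yes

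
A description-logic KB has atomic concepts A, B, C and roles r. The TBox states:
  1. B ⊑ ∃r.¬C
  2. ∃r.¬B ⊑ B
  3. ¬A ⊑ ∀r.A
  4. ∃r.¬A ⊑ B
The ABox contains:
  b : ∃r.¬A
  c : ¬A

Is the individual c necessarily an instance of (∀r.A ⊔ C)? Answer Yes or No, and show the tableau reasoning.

Yes

1. c : (∀r.A ⊔ C)?  L(c) = {¬A} ∪ {(∃r.¬A ⊓ ¬C)}
   clash {A, ¬A} at an ∃-successor — c ∈ (∀r.A ⊔ C)
2. Hence c : (∀r.A ⊔ C): entailed.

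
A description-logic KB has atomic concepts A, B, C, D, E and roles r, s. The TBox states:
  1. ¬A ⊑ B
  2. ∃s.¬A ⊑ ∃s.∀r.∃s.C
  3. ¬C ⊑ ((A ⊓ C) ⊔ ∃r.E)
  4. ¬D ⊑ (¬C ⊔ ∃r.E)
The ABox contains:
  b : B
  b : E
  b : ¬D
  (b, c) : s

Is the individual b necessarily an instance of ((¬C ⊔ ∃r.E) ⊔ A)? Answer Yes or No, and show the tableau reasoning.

Yes

1. b : ((¬C ⊔ ∃r.E) ⊔ A)?  L(b) = {B, E, ¬D} ∪ {((C ⊓ ∀r.¬E) ⊓ ¬A)}
   clash {E, ¬E} at an ∃-successor — b ∈ ((¬C ⊔ ∃r.E) ⊔ A)
2. Hence b : ((¬C ⊔ ∃r.E) ⊔ A): entailed.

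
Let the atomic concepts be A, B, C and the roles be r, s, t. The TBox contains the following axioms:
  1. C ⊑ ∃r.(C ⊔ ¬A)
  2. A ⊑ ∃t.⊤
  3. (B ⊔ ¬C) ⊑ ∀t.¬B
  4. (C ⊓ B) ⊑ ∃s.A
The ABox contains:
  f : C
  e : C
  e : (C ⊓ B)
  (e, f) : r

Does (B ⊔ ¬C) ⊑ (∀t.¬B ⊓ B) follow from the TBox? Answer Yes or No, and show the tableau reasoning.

No

1. (B ⊔ ¬C) ⊑ (∀t.¬B ⊓ B)  ⇔  ((B ⊔ ¬C) ⊓ (∃t.B ⊔ ¬B)) unsat w.r.t. T
   apply at x₀: (B ⊔ ¬C)⊑∀t.¬B
   open: L(x₀) ⊇ {¬A, ¬B, ¬C, ∀t.¬B}
2. Hence (B ⊔ ¬C) ⊑ (∀t.¬B ⊓ B): not entailed.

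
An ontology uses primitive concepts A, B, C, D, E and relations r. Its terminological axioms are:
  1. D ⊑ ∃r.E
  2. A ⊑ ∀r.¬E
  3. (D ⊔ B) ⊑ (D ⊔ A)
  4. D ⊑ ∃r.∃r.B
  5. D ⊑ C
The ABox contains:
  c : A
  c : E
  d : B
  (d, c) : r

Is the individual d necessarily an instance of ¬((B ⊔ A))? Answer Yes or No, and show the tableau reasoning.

1. d : ¬((B ⊔ A))?  L(d) = {B} ∪ {(B ⊔ A)}
   open: L(d) ⊇ {B, C, D, ¬A, ∃r.E, …} (+ ∃-successors) — d ∉ ¬((B ⊔ A)) possible
2. Hence d : ¬((B ⊔ A)): not entailed.

No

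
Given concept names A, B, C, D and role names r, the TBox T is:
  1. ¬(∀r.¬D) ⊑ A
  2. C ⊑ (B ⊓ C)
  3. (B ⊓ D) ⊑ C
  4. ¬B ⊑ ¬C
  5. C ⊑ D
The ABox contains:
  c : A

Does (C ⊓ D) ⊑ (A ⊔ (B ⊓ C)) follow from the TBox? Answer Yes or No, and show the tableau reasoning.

Yes

1. (C ⊓ D) ⊑ (A ⊔ (B ⊓ C))  ⇔  ((C ⊓ D) ⊓ (¬A ⊓ (¬B ⊔ ¬C))) unsat w.r.t. T
   all branches close; clash {C, ¬C} at x₀
2. Hence (C ⊓ D) ⊑ (A ⊔ (B ⊓ C)): entailed.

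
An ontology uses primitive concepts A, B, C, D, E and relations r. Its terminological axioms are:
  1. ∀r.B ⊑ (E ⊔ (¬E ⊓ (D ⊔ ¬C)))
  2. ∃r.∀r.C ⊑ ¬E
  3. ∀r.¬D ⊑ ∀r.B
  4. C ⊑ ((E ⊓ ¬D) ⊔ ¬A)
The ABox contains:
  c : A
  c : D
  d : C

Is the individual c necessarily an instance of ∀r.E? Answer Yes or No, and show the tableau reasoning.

No

1. c : ∀r.E?  L(c) = {A, D} ∪ {∃r.¬E}
   open: L(c) ⊇ {A, D, ¬C, ∀r.∃r.¬C, ∃r.D, …} (+ ∃-successors) — c ∉ ∀r.E possible
2. Hence c : ∀r.E: not entailed.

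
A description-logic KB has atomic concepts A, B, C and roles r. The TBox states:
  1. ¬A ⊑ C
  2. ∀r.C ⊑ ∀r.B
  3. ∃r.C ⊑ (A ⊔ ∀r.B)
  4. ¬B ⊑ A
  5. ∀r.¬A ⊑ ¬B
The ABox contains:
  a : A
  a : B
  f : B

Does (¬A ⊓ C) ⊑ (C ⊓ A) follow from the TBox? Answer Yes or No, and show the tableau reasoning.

No

1. (¬A ⊓ C) ⊑ (C ⊓ A)  ⇔  ((¬A ⊓ C) ⊓ (¬C ⊔ ¬A)) unsat w.r.t. T
   open: L(x₀) ⊇ {B, C, ¬A, ∀r.¬C, ∃r.A, …} (+ ∃-successors)
2. Hence (¬A ⊓ C) ⊑ (C ⊓ A): not entailed.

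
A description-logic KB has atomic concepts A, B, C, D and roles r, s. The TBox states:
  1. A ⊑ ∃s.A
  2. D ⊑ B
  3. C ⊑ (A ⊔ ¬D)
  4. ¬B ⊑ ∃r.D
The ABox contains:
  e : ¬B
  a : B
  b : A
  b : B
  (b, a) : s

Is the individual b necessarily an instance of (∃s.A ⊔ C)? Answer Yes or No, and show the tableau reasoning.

1. b : (∃s.A ⊔ C)?  L(b) = {A, B} ∪ {(∀s.¬A ⊓ ¬C)}
   clash {A, ¬A} at an ∃-successor — b ∈ (∃s.A ⊔ C)
2. Hence b : (∃s.A ⊔ C): entailed.

Yes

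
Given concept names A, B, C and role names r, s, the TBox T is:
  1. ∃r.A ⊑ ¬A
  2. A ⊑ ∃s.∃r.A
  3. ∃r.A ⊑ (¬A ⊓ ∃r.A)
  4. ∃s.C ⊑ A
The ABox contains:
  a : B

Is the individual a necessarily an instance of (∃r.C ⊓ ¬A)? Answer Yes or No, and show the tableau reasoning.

1. a : (∃r.C ⊓ ¬A)?  L(a) = {B} ∪ {(∀r.¬C ⊔ A)}
   open: L(a) ⊇ {B, ¬A, ∀r.¬A, ∀r.¬C, ∀s.¬C} — a ∉ (∃r.C ⊓ ¬A) possible
2. Hence a : (∃r.C ⊓ ¬A): not entailed.

No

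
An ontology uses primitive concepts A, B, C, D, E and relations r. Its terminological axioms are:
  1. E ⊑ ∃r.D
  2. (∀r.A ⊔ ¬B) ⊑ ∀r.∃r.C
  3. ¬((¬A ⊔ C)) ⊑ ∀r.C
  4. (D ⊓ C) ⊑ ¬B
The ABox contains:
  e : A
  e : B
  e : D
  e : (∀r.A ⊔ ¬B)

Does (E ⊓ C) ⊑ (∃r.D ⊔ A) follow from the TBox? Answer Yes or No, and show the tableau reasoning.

Yes

1. (E ⊓ C) ⊑ (∃r.D ⊔ A)  ⇔  ((E ⊓ C) ⊓ (∀r.¬D ⊓ ¬A)) unsat w.r.t. T
   all branches close; clash {D, ¬D} at an ∃-successor
2. Hence (E ⊓ C) ⊑ (∃r.D ⊔ A): entailed.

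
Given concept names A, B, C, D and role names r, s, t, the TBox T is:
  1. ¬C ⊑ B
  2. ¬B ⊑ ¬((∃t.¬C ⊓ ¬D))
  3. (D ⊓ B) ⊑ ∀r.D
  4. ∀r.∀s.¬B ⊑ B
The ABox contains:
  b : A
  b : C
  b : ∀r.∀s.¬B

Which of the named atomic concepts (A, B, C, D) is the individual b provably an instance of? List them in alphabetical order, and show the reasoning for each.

{A, B, C}

1. b : A?  L(b) = {A, C, ∀r.∀s.¬B} ∪ {¬A}
   clash {A, ¬A} at b — b ∈ A
2. b : B?  L(b) = {A, C, ∀r.∀s.¬B} ∪ {¬B}
   clash {B, ¬B} at b — b ∈ B
3. b : C?  L(b) = {A, C, ∀r.∀s.¬B} ∪ {¬C}
   clash {C, ¬C} at b — b ∈ C
4. b : D?  L(b) = {A, C, ∀r.∀s.¬B} ∪ {¬D}
   apply at b: ∀r.∀s.¬B⊑B
   open: L(b) ⊇ {A, B, C, ¬D, ∀r.∀s.¬B} — b ∉ D possible
5. Entailed for b: {A, B, C}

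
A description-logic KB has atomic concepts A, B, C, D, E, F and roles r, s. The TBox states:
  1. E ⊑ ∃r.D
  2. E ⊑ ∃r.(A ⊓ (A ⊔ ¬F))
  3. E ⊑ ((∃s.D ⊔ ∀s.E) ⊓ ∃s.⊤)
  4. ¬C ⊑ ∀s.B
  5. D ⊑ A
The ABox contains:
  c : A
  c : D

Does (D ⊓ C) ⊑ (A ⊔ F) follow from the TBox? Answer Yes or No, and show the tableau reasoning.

Yes

1. (D ⊓ C) ⊑ (A ⊔ F)  ⇔  ((D ⊓ C) ⊓ (¬A ⊓ ¬F)) unsat w.r.t. T
   all branches close; clash {A, ¬A} at x₀
2. Hence (D ⊓ C) ⊑ (A ⊔ F): entailed.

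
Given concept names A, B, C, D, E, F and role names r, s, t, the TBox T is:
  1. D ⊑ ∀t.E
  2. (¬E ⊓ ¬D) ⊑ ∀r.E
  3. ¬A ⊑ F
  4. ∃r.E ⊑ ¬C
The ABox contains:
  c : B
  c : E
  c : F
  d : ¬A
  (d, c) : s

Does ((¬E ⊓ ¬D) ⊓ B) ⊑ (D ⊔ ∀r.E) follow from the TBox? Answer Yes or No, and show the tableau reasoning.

1. ((¬E ⊓ ¬D) ⊓ B) ⊑ (D ⊔ ∀r.E)  ⇔  (((¬E ⊓ ¬D) ⊓ B) ⊓ (¬D ⊓ ∃r.¬E)) unsat w.r.t. T
   all branches close; clash {E, ¬E} at an ∃-successor
2. Hence ((¬E ⊓ ¬D) ⊓ B) ⊑ (D ⊔ ∀r.E): entailed.

Yes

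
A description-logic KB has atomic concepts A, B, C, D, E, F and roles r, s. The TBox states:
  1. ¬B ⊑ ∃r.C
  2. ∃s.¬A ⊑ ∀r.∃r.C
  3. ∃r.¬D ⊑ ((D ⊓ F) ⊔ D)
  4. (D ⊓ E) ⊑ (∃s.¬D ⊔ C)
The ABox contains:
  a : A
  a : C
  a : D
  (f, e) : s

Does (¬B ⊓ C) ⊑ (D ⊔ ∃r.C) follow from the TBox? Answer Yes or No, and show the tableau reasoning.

1. (¬B ⊓ C) ⊑ (D ⊔ ∃r.C)  ⇔  ((¬B ⊓ C) ⊓ (¬D ⊓ ∀r.¬C)) unsat w.r.t. T
   all branches close; clash {D, ¬D} at x₀
2. Hence (¬B ⊓ C) ⊑ (D ⊔ ∃r.C): entailed.

Yes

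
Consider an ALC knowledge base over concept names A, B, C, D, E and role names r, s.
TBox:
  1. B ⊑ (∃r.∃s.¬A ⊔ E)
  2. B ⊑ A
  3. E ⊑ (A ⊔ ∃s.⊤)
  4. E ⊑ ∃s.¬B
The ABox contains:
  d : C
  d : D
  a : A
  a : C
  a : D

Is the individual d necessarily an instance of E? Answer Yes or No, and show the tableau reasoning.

No

1. d : E?  L(d) = {C, D} ∪ {¬E}
   open: L(d) ⊇ {C, D, ¬B, ¬E} — d ∉ E possible
2. Hence d : E: not entailed.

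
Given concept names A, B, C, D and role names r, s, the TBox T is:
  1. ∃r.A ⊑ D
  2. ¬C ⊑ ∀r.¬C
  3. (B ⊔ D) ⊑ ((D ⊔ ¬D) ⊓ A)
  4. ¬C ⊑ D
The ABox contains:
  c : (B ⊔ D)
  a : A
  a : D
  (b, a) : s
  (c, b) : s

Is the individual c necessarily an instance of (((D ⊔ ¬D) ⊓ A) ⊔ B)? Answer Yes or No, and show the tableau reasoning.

Yes

1. c : (((D ⊔ ¬D) ⊓ A) ⊔ B)?  L(c) = {(B ⊔ D)} ∪ {(((¬D ⊓ D) ⊔ ¬A) ⊓ ¬B)}
   clash {A, ¬A} at c — c ∈ (((D ⊔ ¬D) ⊓ A) ⊔ B)
2. Hence c : (((D ⊔ ¬D) ⊓ A) ⊔ B): entailed.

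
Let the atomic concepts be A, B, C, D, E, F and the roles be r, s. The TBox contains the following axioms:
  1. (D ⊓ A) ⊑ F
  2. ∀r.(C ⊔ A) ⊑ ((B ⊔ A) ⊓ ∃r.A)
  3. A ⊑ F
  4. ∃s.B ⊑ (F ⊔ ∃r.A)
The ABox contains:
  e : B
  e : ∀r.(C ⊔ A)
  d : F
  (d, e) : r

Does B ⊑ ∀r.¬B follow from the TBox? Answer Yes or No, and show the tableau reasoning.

No

1. B ⊑ ∀r.¬B  ⇔  (B ⊓ ∃r.B) unsat w.r.t. T
   open: L(x₀) ⊇ {B, ¬A, ∀s.¬B, ∃r.(¬C ⊓ ¬A), ∃r.B} (+ ∃-successors)
2. Hence B ⊑ ∀r.¬B: not entailed.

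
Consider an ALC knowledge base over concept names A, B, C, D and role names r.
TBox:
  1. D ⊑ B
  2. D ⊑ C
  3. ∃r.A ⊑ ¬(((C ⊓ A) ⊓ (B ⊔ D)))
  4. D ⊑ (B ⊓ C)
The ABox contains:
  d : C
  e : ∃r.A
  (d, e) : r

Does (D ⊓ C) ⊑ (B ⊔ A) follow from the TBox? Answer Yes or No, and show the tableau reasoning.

1. (D ⊓ C) ⊑ (B ⊔ A)  ⇔  ((D ⊓ C) ⊓ (¬B ⊓ ¬A)) unsat w.r.t. T
   all branches close; clash {B, ¬B} at x₀
2. Hence (D ⊓ C) ⊑ (B ⊔ A): entailed.

Yes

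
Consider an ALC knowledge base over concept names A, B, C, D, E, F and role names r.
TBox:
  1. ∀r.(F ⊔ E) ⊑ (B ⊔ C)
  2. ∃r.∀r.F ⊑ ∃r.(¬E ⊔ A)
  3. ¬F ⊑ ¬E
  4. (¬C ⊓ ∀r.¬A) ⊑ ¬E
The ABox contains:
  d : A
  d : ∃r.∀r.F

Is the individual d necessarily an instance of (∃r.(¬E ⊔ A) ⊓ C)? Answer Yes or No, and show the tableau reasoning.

No

1. d : (∃r.(¬E ⊔ A) ⊓ C)?  L(d) = {A, ∃r.∀r.F} ∪ {(∀r.(E ⊓ ¬A) ⊔ ¬C)}
   apply at d: ∃r.∀r.F⊑∃r.(¬E ⊔ A)
   open: L(d) ⊇ {A, F, ¬C, ∃r.(¬E ⊔ A), ∃r.(¬F ⊓ ¬E), …} (+ ∃-successors) — d ∉ (∃r.(¬E ⊔ A) ⊓ C) possible
2. Hence d : (∃r.(¬E ⊔ A) ⊓ C): not entailed.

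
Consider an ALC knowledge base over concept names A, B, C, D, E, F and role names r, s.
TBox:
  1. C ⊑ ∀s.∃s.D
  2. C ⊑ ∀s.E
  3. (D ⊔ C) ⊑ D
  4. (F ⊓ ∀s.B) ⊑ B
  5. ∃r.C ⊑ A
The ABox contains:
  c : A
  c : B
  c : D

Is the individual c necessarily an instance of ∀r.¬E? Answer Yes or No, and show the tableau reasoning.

1. c : ∀r.¬E?  L(c) = {A, B, D} ∪ {∃r.E}
   open: L(c) ⊇ {A, B, D, ¬C, ∃r.E} (+ ∃-successors) — c ∉ ∀r.¬E possible
2. Hence c : ∀r.¬E: not entailed.

No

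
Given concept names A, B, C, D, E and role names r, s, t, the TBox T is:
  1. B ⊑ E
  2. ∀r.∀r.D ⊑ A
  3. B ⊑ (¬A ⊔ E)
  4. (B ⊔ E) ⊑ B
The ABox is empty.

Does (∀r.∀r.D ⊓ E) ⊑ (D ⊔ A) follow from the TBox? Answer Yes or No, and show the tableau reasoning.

Yes

1. (∀r.∀r.D ⊓ E) ⊑ (D ⊔ A)  ⇔  ((∀r.∀r.D ⊓ E) ⊓ (¬D ⊓ ¬A)) unsat w.r.t. T
   all branches close; clash {A, ¬A} at x₀
2. Hence (∀r.∀r.D ⊓ E) ⊑ (D ⊔ A): entailed.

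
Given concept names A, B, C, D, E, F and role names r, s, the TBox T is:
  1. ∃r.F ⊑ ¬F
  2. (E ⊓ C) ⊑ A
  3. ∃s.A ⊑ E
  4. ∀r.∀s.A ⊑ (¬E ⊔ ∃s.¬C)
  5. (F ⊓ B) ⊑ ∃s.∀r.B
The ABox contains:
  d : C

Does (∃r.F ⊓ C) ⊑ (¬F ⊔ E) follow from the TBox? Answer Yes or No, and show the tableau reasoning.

1. (∃r.F ⊓ C) ⊑ (¬F ⊔ E)  ⇔  ((∃r.F ⊓ C) ⊓ (F ⊓ ¬E)) unsat w.r.t. T
   all branches close; clash {F, ¬F} at x₀
2. Hence (∃r.F ⊓ C) ⊑ (¬F ⊔ E): entailed.

Yes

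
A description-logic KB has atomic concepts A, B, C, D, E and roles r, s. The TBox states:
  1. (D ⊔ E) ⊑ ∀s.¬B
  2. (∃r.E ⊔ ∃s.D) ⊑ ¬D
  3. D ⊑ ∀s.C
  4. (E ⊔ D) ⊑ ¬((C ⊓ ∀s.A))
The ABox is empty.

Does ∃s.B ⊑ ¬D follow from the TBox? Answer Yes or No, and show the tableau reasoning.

1. ∃s.B ⊑ ¬D  ⇔  (∃s.B ⊓ D) unsat w.r.t. T
   all branches close; clash {D, ¬D} at x₀
2. Hence ∃s.B ⊑ ¬D: entailed.

Yes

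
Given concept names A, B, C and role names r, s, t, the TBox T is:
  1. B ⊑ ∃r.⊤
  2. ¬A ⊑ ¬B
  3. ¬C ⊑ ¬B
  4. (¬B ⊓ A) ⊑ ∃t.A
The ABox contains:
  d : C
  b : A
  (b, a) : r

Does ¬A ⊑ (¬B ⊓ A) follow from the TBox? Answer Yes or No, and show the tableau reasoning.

No

1. ¬A ⊑ (¬B ⊓ A)  ⇔  (¬A ⊓ (B ⊔ ¬A)) unsat w.r.t. T
   apply at x₀: ¬A⊑¬B
   open: L(x₀) ⊇ {¬A, ¬B}
2. Hence ¬A ⊑ (¬B ⊓ A): not entailed.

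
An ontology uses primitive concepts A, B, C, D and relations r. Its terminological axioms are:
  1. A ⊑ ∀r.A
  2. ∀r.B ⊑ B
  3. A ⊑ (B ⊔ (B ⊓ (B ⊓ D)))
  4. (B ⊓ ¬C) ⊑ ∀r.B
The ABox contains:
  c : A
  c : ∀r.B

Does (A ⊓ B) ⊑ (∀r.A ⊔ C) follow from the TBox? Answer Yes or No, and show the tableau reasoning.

1. (A ⊓ B) ⊑ (∀r.A ⊔ C)  ⇔  ((A ⊓ B) ⊓ (∃r.¬A ⊓ ¬C)) unsat w.r.t. T
   all branches close; clash {A, ¬A} at an ∃-successor
2. Hence (A ⊓ B) ⊑ (∀r.A ⊔ C): entailed.

Yes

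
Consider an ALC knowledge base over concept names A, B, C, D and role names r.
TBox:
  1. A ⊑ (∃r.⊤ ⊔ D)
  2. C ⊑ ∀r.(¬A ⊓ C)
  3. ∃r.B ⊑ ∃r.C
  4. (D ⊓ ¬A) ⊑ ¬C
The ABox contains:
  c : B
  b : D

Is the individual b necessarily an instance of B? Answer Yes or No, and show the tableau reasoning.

1. b : B?  L(b) = {D} ∪ {¬B}
   open: L(b) ⊇ {A, D, ¬B, ¬C, ∀r.¬B} — b ∉ B possible
2. Hence b : B: not entailed.

No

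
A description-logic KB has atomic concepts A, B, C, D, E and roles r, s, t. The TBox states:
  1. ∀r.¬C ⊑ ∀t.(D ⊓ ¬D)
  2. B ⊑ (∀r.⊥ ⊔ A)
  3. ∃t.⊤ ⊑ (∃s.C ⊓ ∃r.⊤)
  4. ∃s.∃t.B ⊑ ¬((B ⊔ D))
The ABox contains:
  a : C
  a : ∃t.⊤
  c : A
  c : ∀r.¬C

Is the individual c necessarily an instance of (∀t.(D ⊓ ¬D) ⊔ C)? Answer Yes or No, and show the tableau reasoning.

Yes

1. c : (∀t.(D ⊓ ¬D) ⊔ C)?  L(c) = {A, ∀r.¬C} ∪ {(∃t.(¬D ⊔ D) ⊓ ¬C)}
   clash {D, ¬D} at an ∃-successor — c ∈ (∀t.(D ⊓ ¬D) ⊔ C)
2. Hence c : (∀t.(D ⊓ ¬D) ⊔ C): entailed.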